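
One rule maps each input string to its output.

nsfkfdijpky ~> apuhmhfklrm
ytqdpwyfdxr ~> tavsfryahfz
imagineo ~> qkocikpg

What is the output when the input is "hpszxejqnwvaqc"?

The transformation: move the last character to the front, then shift every letter 2 places forward in the alphabet (wrapping around).
On "hpszxejqnwvaqc": the first step gives "chpszxejqnwvaq", and the second then gives "ejrubzglspyxcs".

ejrubzglspyxcs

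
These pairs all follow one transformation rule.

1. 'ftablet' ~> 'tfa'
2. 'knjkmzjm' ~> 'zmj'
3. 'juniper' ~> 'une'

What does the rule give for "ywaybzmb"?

The pattern: sort the characters into reverse alphabetical order, then keep one character in every 3, starting at position 1 (positions 1st, 4th, 7th, ...).
"ywaybzmb" → "zwb".

zwb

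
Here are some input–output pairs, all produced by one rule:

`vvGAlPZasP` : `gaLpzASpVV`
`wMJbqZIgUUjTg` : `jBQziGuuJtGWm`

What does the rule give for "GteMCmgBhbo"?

EmcMGbHBOgT

In each case the input is transformed by: flip the case of every letter, then move the first 2 characters to the end (rotate left by 2).
For "GteMCmgBhbo" the result is "EmcMGbHBOgT".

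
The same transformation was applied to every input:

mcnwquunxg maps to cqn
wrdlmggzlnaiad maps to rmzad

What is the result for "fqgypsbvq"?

The pattern: keep one character in every 3, starting at position 2 (positions 2nd, 5th, 8th, ...).
Applying that to "fqgypsbvq" gives "qpv".

qpv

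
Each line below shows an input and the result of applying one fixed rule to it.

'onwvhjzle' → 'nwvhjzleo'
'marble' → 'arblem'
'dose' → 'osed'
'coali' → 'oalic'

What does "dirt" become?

irtd

The rule is to move the first character to the end.
Applying that to "dirt" gives "irtd".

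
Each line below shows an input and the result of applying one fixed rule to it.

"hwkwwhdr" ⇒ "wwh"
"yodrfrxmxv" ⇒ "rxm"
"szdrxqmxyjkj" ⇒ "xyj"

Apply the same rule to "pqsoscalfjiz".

lfj

What's happening: move the last 2 characters to the front (rotate right by 2), then keep only the last 3 characters.
For "pqsoscalfjiz", step one produces "izpqsoscalfj"; step two turns that into "lfj".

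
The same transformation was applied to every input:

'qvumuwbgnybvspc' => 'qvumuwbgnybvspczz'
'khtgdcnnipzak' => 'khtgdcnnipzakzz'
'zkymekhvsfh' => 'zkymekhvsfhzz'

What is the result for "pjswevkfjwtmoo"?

Rule — append "zz".
So "pjswevkfjwtmoo" becomes "pjswevkfjwtmoozz".

pjswevkfjwtmoozz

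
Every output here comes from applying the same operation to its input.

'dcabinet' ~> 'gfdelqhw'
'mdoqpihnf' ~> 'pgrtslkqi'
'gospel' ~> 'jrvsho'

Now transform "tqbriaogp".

wteuldrjs

What's happening: shift every letter 3 places forward in the alphabet (wrapping around).
"tqbriaogp" → "wteuldrjs".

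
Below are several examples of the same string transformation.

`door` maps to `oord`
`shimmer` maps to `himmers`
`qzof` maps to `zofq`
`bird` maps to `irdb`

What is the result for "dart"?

artd

Each output is the input with this applied: move the first character to the end.
For "dart" the result is "artd".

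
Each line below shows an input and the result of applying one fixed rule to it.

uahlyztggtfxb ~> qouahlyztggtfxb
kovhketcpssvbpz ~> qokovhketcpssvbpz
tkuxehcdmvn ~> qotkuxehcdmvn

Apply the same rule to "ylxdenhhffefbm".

qoylxdenhhffefbm

The transformation: prepend "qo".
So "ylxdenhhffefbm" becomes "qoylxdenhhffefbm".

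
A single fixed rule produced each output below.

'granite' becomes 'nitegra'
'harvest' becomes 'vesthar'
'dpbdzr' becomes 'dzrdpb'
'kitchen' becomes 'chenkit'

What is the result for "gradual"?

The transformation: move the first 3 characters to the end (rotate left by 3).
Applying that to "gradual" gives "dualgra".

dualgra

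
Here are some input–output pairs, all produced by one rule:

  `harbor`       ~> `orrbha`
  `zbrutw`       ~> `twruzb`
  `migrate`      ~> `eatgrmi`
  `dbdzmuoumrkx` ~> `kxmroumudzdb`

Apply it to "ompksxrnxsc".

cxsrnsxpkom

Rule — swap each adjacent pair of characters (1↔2, 3↔4, ...), then reverse the string.
Applying that to "ompksxrnxsc" gives "cxsrnsxpkom".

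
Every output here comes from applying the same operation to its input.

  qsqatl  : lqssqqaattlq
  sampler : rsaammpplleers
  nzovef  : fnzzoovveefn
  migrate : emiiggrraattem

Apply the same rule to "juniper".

rjuunniippeerj

The pattern: double every character, then swap the first and last characters.
Working it through for "juniper": intermediate "jjuunniippeerr", final "rjuunniippeerj".
(Check on "qsqatl": → "qqssqqaattll" → "lqssqqaattlq" ✓)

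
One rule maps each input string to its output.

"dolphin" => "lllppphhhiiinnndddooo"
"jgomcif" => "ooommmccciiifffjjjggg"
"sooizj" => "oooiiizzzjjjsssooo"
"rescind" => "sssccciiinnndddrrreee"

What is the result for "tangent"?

nnngggeeennnttttttaaa

Rule — move the first 2 characters to the end (rotate left by 2), then repeat every character 3 times.
"tangent" → "ngentta" → "nnngggeeennnttttttaaa".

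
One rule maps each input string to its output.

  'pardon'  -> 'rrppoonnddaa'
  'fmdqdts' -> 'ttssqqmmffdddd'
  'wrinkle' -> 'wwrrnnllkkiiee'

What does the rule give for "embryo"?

yyrroommeebb

Looking at the pairs, the operation is to sort the characters into reverse alphabetical order, then double every character.
For "embryo", step one produces "yromeb"; step two turns that into "yyrroommeebb".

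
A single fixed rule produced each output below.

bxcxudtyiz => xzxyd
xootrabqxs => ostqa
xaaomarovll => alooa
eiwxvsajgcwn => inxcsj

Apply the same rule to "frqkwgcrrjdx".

Each output is the input with this applied: keep every other character starting from the second (positions 2nd, 4th, 6th, ...), then take characters alternately from the front and the back (1st, last, 2nd, 2nd-last, ...).
For "frqkwgcrrjdx", step one produces "rkgrjx"; step two turns that into "rxkjgr".

rxkjgr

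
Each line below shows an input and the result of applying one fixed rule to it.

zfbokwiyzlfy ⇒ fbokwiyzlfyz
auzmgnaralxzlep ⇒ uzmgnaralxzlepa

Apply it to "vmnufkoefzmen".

mnufkoefzmenv

What's happening: move the first character to the end.
Applying that to "vmnufkoefzmen" gives "mnufkoefzmenv".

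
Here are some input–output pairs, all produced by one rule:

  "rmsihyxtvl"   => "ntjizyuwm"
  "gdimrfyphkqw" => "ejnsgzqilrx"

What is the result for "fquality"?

The rule is to shift every letter 1 place forward in the alphabet (wrapping around), then delete the first character.
"fquality" → "grvbmjuz" → "rvbmjuz".
(Check on "gdimrfyphkqw": → "hejnsgzqilrx" → "ejnsgzqilrx" ✓)

rvbmjuz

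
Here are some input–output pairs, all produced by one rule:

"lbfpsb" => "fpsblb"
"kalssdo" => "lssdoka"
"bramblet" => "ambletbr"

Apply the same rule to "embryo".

bryoem

In each case the input is transformed by: move the first 2 characters to the end (rotate left by 2).
Doing the same to "embryo": "bryoem".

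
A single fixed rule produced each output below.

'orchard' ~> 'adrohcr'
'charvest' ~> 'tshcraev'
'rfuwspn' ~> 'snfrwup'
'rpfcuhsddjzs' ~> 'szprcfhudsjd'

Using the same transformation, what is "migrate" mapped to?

aeimrgt

Each output is the input with this applied: swap each adjacent pair of characters (1↔2, 3↔4, ...), then move the last 2 characters to the front (rotate right by 2).
Applying both steps to "migrate": "imrgtae", then "aeimrgt".
(Check on "orchard": → "rohcrad" → "adrohcr" ✓)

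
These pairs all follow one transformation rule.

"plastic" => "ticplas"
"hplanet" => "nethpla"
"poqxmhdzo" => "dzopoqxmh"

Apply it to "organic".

nicorga

The rule is to move the last 3 characters to the front (rotate right by 3).
Applying that to "organic" gives "nicorga".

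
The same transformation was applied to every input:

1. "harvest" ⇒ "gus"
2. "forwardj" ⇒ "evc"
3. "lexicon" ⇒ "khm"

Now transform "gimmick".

The pattern: keep one character in every 3, starting at position 1 (positions 1st, 4th, 7th, ...), then shift every letter 1 place backward in the alphabet (wrapping around).
For "gimmick", step one produces "gmk"; step two turns that into "flj".

flj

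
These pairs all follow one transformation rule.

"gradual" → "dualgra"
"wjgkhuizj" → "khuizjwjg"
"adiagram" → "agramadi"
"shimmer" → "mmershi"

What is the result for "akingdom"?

Looking at the pairs, the operation is to move the first 3 characters to the end (rotate left by 3).
Applying that to "akingdom" gives "ngdomaki".

ngdomaki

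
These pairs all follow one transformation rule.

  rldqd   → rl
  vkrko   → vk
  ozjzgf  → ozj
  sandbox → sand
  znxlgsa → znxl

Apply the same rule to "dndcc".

dn

The pattern: delete the last 3 characters.
On "dndcc" that produces "dn".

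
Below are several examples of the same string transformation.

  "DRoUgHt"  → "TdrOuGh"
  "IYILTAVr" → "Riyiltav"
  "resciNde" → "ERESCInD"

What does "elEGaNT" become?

Each output is the input with this applied: flip the case of every letter, then move the last character to the front.
Starting from "elEGaNT": after the first operation, "ELegAnt"; after the second, "tELegAn".

tELegAn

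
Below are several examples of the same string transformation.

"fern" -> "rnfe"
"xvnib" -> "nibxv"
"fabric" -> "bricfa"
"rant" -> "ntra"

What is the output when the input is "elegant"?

egantel

The transformation: move the first 2 characters to the end (rotate left by 2).
Doing the same to "elegant": "egantel".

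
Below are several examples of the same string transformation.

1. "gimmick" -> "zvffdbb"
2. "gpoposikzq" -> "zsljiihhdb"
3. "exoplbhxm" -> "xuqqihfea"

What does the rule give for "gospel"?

Rule — shift every letter 7 places backward in the alphabet (wrapping around), then sort the characters into reverse alphabetical order.
On "gospel": the first step gives "zhlixe", and the second then gives "zxlihe".

zxlihe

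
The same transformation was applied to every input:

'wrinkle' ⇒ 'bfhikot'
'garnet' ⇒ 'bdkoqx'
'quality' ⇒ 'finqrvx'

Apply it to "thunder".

The pattern: shift every letter 3 places backward in the alphabet (wrapping around), then sort the characters into alphabetical order.
Applying both steps to "thunder": "qerkabo", then "abekoqr".

abekoqr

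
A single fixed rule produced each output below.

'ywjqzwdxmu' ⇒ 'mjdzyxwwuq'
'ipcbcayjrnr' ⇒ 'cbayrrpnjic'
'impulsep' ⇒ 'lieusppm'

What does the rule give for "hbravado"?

Each output is the input with this applied: sort the characters into reverse alphabetical order, then move the last 3 characters to the front (rotate right by 3).
For "hbravado", step one produces "vrohdbaa"; step two turns that into "baavrohd".

baavrohd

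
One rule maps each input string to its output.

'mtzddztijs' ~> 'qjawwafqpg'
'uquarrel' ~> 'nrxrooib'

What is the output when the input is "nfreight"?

Rule — swap each adjacent pair of characters (1↔2, 3↔4, ...), then shift every letter 3 places backward in the alphabet (wrapping around).
So "nfreight" becomes "ckbodfqe".

ckbodfqe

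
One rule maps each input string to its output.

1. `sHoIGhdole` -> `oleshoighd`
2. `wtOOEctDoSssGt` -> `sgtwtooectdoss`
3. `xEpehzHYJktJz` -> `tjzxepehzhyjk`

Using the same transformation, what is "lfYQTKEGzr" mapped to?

gzrlfyqtke

What's happening: move the last 3 characters to the front (rotate right by 3), then convert every letter to lowercase.
Starting from "lfYQTKEGzr": after the first operation, "GzrlfYQTKE"; after the second, "gzrlfyqtke".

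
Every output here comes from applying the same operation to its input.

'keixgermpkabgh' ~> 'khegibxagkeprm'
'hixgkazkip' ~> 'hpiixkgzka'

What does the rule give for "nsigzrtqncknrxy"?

nysxirgnzkrctnq

The rule is to take characters alternately from the front and the back (1st, last, 2nd, 2nd-last, ...).
Doing the same to "nsigzrtqncknrxy": "nysxirgnzkrctnq".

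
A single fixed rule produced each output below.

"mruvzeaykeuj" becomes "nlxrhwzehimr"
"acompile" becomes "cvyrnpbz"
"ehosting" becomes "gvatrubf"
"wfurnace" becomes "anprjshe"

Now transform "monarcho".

epubzban

The pattern: swap the front and back halves of the string, then shift every letter 13 places forward in the alphabet (wrapping around) — i.e. ROT13.
"monarcho" → "rchomona" → "epubzban".
(Check on "acompile": → "pileacom" → "cvyrnpbz" ✓)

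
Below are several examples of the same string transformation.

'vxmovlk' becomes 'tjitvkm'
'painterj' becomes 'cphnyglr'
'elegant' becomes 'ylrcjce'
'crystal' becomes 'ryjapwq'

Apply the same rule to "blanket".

In each case the input is transformed by: move the last 3 characters to the front (rotate right by 3), then shift every letter 2 places backward in the alphabet (wrapping around).
On "blanket": the first step gives "ketblan", and the second then gives "icrzjyl".

icrzjyl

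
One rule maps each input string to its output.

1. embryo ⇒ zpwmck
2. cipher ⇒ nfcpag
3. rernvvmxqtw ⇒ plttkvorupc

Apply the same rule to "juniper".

Rule — shift every letter 2 places backward in the alphabet (wrapping around), then move the first 2 characters to the end (rotate left by 2).
On "juniper": the first step gives "hslgncp", and the second then gives "lgncphs".
(Check on "cipher": → "agnfcp" → "nfcpag" ✓)

lgncphs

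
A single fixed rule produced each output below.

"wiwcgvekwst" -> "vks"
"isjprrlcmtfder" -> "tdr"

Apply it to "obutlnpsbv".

nsv

Rule — keep every other character starting from the second (positions 2nd, 4th, 6th, ...), then keep only the last 3 characters.
Starting from "obutlnpsbv": after the first operation, "btnsv"; after the second, "nsv".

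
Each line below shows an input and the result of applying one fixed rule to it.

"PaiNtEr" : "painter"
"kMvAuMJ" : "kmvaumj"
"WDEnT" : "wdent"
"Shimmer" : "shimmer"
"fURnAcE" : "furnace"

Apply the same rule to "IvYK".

ivyk

In each case the input is transformed by: convert every letter to lowercase.
For "IvYK" the result is "ivyk".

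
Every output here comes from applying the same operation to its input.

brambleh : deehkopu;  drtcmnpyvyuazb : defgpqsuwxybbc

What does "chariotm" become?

dfklpruw

Rule — sort the characters into alphabetical order, then shift every letter 3 places forward in the alphabet (wrapping around).
"chariotm" → "achimort" → "dfklpruw".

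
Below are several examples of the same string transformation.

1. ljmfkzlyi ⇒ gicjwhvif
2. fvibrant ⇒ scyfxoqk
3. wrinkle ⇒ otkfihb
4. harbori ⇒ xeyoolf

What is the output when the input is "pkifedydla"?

What's happening: swap each adjacent pair of characters (1↔2, 3↔4, ...), then shift every letter 3 places backward in the alphabet (wrapping around).
On "pkifedydla": the first step gives "kpfidedyal", and the second then gives "hmcfabavxi".

hmcfabavxi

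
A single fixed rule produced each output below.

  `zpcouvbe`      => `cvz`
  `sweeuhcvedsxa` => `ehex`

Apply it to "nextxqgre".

Each output is the input with this applied: move the first character to the end, then keep one character in every 3, starting at position 2 (positions 2nd, 5th, 8th, ...).
On "nextxqgre": the first step gives "extxqgren", and the second then gives "xqe".

xqe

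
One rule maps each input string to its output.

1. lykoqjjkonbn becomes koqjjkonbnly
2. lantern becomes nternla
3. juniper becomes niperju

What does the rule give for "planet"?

anetpl

Rule — move the first 2 characters to the end (rotate left by 2).
For "planet" the result is "anetpl".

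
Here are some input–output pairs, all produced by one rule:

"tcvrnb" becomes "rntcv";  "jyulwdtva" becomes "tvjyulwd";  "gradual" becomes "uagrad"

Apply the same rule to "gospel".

pegos

The pattern: delete the last character, then move the last 2 characters to the front (rotate right by 2).
Applying both steps to "gospel": "gospe", then "pegos".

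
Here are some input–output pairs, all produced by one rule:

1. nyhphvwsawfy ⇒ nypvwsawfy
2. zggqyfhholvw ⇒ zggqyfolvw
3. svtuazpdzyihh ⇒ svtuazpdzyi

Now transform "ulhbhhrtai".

ulbrtai

What's happening: remove every "h".
Doing the same to "ulhbhhrtai": "ulbrtai".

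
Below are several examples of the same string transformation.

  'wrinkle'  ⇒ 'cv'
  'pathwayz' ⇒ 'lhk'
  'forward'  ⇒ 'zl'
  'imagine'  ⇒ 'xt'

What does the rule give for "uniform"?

yz

Looking at the pairs, the operation is to shift every letter 11 places forward in the alphabet (wrapping around), then keep one character in every 3, starting at position 2 (positions 2nd, 5th, 8th, ...).
Applying both steps to "uniform": "fytqzcx", then "yz".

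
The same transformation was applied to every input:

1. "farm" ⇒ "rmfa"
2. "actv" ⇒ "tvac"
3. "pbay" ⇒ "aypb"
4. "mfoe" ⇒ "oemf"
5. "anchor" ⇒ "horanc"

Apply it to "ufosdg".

sdgufo

Each output is the input with this applied: swap the front and back halves of the string.
Applying that to "ufosdg" gives "sdgufo".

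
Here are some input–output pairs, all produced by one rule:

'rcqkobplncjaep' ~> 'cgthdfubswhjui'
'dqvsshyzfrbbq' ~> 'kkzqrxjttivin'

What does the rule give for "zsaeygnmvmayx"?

wqyfenesqprks

Rule — shift every letter 8 places backward in the alphabet (wrapping around), then move the first 3 characters to the end (rotate left by 3).
Starting from "zsaeygnmvmayx": after the first operation, "rkswqyfenesqp"; after the second, "wqyfenesqprks".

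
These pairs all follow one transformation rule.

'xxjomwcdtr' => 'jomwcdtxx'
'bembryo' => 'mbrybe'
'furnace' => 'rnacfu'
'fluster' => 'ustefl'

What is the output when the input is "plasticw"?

asticpl

In each case the input is transformed by: delete the last character, then move the first 2 characters to the end (rotate left by 2).
For "plasticw", step one produces "plastic"; step two turns that into "asticpl".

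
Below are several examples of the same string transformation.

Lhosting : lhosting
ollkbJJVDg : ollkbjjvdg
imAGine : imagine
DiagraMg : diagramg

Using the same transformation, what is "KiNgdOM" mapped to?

kingdom

In each case the input is transformed by: convert every letter to lowercase.
Doing the same to "KiNgdOM": "kingdom".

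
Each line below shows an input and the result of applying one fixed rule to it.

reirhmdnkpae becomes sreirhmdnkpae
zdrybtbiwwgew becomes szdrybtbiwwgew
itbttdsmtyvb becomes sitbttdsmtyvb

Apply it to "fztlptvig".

Looking at the pairs, the operation is to prepend "s".
Doing the same to "fztlptvig": "sfztlptvig".

sfztlptvig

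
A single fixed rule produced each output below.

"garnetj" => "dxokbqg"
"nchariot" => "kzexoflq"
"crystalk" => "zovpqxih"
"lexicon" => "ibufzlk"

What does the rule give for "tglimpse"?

What's happening: shift every letter 3 places backward in the alphabet (wrapping around).
Doing the same to "tglimpse": "qdifjmpb".

qdifjmpb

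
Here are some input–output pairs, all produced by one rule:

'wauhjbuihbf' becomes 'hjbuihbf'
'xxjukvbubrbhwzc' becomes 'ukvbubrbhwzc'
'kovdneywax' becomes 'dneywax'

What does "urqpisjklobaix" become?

Each output is the input with this applied: delete the first 3 characters.
Applying that to "urqpisjklobaix" gives "pisjklobaix".

pisjklobaix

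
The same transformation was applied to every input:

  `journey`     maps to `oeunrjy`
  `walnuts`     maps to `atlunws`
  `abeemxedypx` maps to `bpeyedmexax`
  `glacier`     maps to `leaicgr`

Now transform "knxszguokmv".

The transformation: take characters alternately from the front and the back (1st, last, 2nd, 2nd-last, ...), then move the first 2 characters to the end (rotate left by 2).
So "knxszguokmv" becomes "nmxksozugkv".

nmxksozugkv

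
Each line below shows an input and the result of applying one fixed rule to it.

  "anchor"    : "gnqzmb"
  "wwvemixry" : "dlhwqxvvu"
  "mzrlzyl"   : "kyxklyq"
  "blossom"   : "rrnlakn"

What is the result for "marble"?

The pattern: move the first 3 characters to the end (rotate left by 3), then shift every letter 1 place backward in the alphabet (wrapping around).
Applying that to "marble" gives "akdlzq".

akdlzq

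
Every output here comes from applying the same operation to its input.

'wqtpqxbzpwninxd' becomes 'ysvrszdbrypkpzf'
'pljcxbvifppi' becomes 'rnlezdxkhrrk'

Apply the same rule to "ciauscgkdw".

ekcwueimfy

The rule is to shift every letter 2 places forward in the alphabet (wrapping around).
Applying that to "ciauscgkdw" gives "ekcwueimfy".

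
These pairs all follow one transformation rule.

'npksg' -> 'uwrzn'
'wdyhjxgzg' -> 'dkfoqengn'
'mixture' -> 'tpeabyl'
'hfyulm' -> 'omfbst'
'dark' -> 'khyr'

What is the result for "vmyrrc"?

ctfyyj

What's happening: shift every letter 7 places forward in the alphabet (wrapping around).
On "vmyrrc" that produces "ctfyyj".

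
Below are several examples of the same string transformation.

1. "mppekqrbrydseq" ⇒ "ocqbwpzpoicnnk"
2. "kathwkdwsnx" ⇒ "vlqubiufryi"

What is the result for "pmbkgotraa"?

yyprmeizkn

Each output is the input with this applied: shift every letter 2 places backward in the alphabet (wrapping around), then reverse the string.
For "pmbkgotraa", step one produces "nkziemrpyy"; step two turns that into "yyprmeizkn".
(Check on "mppekqrbrydseq": → "knnciopzpwbqco" → "ocqbwpzpoicnnk" ✓)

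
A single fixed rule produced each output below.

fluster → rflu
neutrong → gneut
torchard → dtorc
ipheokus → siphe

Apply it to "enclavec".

cencl

Rule — move the last character to the front, then delete the last 3 characters.
For "enclavec", step one produces "cenclave"; step two turns that into "cencl".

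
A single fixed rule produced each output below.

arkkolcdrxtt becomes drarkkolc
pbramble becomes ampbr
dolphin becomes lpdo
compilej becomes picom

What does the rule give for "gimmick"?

mmgi

The pattern: delete the last 3 characters, then move the last 2 characters to the front (rotate right by 2).
Applying that to "gimmick" gives "mmgi".
(Check on "arkkolcdrxtt": → "arkkolcdr" → "drarkkolc" ✓)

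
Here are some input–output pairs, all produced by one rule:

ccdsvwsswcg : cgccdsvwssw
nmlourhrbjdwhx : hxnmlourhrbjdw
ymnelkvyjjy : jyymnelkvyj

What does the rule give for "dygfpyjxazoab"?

abdygfpyjxazo

The pattern: move the last 2 characters to the front (rotate right by 2).
For "dygfpyjxazoab" the result is "abdygfpyjxazo".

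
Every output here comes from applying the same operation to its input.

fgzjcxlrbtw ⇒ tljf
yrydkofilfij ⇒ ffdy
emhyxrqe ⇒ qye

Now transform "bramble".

emb

Looking at the pairs, the operation is to keep one character in every 3, starting at position 1 (positions 1st, 4th, 7th, ...), then reverse the string.
"bramble" → "bme" → "emb".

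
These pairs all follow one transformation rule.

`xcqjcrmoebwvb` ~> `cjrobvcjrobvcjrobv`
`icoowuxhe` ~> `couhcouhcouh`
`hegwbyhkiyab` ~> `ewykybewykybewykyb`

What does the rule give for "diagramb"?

igabigabigab

In each case the input is transformed by: keep every other character starting from the second (positions 2nd, 4th, 6th, ...), then write the whole string 3 times in a row.
Working it through for "diagramb": intermediate "igab", final "igabigabigab".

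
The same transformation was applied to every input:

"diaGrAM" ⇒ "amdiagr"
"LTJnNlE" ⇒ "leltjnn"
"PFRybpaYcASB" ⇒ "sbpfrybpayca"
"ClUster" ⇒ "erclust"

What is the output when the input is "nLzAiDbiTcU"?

The rule is to move the last 2 characters to the front (rotate right by 2), then convert every letter to lowercase.
Working it through for "nLzAiDbiTcU": intermediate "cUnLzAiDbiT", final "cunlzaidbit".

cunlzaidbit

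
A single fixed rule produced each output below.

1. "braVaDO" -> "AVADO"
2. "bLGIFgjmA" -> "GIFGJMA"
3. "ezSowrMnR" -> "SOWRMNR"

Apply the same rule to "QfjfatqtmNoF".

The transformation: delete the first 2 characters, then convert every letter to uppercase.
Applying that to "QfjfatqtmNoF" gives "JFATQTMNOF".

JFATQTMNOF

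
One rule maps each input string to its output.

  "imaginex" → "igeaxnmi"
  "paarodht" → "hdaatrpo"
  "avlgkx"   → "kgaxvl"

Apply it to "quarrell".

lleaurrq

In each case the input is transformed by: sort the characters into reverse alphabetical order, then swap the front and back halves of the string.
Applying that to "quarrell" gives "lleaurrq".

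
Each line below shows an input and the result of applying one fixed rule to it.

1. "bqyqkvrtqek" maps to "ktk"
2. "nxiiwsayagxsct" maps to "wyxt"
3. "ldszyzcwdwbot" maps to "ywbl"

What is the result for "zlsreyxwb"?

The transformation: move the first 2 characters to the end (rotate left by 2), then keep one character in every 3, starting at position 3 (positions 3rd, 6th, 9th, ...).
Applying both steps to "zlsreyxwb": "sreyxwbzl", then "ewl".

ewl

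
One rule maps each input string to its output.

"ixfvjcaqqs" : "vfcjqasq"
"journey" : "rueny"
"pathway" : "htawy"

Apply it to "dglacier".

alicre

The pattern: delete the first 2 characters, then swap each adjacent pair of characters (1↔2, 3↔4, ...).
Starting from "dglacier": after the first operation, "lacier"; after the second, "alicre".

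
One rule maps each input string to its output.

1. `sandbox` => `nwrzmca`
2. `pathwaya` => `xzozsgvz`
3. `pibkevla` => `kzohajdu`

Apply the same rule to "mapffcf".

The rule is to move the last 2 characters to the front (rotate right by 2), then shift every letter 1 place backward in the alphabet (wrapping around).
Working it through for "mapffcf": intermediate "cfmapff", final "belzoee".

belzoee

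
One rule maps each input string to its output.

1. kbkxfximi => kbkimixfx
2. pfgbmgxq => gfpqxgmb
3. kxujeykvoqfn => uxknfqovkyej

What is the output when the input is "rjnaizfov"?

Looking at the pairs, the operation is to move the first 3 characters to the end (rotate left by 3), then reverse the string.
On "rjnaizfov": the first step gives "aizfovrjn", and the second then gives "njrvofzia".

njrvofzia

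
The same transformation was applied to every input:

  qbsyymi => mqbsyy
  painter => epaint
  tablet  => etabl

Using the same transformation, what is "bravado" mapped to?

What's happening: delete the last character, then move the last character to the front.
Working it through for "bravado": intermediate "bravad", final "dbrava".

dbrava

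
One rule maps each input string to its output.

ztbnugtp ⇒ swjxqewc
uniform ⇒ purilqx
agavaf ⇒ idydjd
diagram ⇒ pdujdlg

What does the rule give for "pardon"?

The transformation: shift every letter 3 places forward in the alphabet (wrapping around), then reverse the string.
Starting from "pardon": after the first operation, "sdugrq"; after the second, "qrguds".
(Check on "diagram": → "gldjudp" → "pdujdlg" ✓)

qrguds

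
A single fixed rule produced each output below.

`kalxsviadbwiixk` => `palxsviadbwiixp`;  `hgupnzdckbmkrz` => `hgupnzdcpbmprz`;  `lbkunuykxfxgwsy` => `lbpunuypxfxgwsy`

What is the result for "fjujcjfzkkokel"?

What's happening: replace every "k" with "p".
"fjujcjfzkkokel" → "fjujcjfzppopel".

fjujcjfzppopel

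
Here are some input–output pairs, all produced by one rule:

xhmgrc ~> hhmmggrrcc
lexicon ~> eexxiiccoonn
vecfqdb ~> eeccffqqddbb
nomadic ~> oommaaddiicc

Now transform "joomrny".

What's happening: double every character, then delete the first 2 characters.
"joomrny" → "oooommrrnnyy".

oooommrrnnyy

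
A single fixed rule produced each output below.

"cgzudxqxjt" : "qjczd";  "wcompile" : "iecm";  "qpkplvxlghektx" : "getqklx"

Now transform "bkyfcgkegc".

In each case the input is transformed by: swap the front and back halves of the string, then keep every other character starting from the second (positions 2nd, 4th, 6th, ...).
Starting from "bkyfcgkegc": after the first operation, "gkegcbkyfc"; after the second, "kgbyc".
(Check on "qpkplvxlghektx": → "lghektxqpkplvx" → "getqklx" ✓)

kgbyc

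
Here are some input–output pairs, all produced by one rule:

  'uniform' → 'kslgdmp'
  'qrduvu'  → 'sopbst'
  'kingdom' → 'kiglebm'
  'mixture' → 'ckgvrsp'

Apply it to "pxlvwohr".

pnvjtumf

The transformation: shift every letter 2 places backward in the alphabet (wrapping around), then move the last character to the front.
Applying both steps to "pxlvwohr": "nvjtumfp", then "pnvjtumf".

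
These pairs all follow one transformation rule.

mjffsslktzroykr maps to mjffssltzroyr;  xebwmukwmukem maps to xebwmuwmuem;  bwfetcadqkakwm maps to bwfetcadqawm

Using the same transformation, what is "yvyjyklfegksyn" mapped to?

yvyjylfegsyn

Each output is the input with this applied: remove every "k".
On "yvyjyklfegksyn" that produces "yvyjylfegsyn".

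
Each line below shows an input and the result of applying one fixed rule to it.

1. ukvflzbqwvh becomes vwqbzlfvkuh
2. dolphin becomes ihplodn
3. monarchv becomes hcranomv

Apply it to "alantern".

Looking at the pairs, the operation is to move the last character to the front, then reverse the string.
"alantern" → "nalanter" → "retnalan".

retnalan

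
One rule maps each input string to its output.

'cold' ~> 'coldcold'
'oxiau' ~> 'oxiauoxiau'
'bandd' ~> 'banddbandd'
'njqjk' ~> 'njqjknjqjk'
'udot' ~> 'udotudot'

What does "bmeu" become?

The transformation: write the whole string twice.
On "bmeu" that produces "bmeubmeu".

bmeubmeu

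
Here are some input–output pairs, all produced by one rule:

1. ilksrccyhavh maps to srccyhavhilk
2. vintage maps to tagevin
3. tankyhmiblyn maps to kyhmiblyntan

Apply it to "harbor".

The transformation: move the first 3 characters to the end (rotate left by 3).
Doing the same to "harbor": "borhar".

borhar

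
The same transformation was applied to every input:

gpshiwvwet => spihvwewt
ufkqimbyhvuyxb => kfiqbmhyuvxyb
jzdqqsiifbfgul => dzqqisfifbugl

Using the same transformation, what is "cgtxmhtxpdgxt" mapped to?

The rule is to delete the first character, then swap each adjacent pair of characters (1↔2, 3↔4, ...).
Doing the same to "cgtxmhtxpdgxt": "tgmxthpxgdtx".

tgmxthpxgdtx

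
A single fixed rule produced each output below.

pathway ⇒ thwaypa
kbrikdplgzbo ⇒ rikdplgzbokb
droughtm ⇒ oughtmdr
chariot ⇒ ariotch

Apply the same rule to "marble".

In each case the input is transformed by: move the first 2 characters to the end (rotate left by 2).
Doing the same to "marble": "rblema".

rblema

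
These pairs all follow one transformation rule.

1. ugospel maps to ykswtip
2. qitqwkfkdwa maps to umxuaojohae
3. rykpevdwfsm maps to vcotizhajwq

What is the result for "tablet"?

xefpix

The rule is to shift every letter 4 places forward in the alphabet (wrapping around).
Applying that to "tablet" gives "xefpix".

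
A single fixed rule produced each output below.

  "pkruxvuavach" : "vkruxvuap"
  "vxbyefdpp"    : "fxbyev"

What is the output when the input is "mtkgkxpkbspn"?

btkgkxpkm

The rule is to delete the last 3 characters, then swap the first and last characters.
Starting from "mtkgkxpkbspn": after the first operation, "mtkgkxpkb"; after the second, "btkgkxpkm".
(Check on "pkruxvuavach": → "pkruxvuav" → "vkruxvuap" ✓)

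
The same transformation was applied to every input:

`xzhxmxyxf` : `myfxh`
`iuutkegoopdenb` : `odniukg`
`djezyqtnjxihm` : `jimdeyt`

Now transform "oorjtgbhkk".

tbkor

Each output is the input with this applied: keep every other character starting from the first (positions 1st, 3rd, 5th, ...), then move the last 3 characters to the front (rotate right by 3).
Applying both steps to "oorjtgbhkk": "ortbk", then "tbkor".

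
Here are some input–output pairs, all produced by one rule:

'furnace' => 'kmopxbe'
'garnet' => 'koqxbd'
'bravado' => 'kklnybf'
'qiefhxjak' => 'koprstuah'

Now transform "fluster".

The pattern: sort the characters into alphabetical order, then shift every letter 10 places forward in the alphabet (wrapping around).
Applying both steps to "fluster": "eflrstu", then "opvbcde".
(Check on "garnet": → "aegnrt" → "koqxbd" ✓)

opvbcde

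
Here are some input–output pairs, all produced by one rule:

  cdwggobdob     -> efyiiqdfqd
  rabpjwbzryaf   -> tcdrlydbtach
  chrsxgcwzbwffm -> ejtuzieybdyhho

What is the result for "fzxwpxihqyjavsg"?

The transformation: shift every letter 2 places forward in the alphabet (wrapping around).
For "fzxwpxihqyjavsg" the result is "hbzyrzkjsalcxui".

hbzyrzkjsalcxui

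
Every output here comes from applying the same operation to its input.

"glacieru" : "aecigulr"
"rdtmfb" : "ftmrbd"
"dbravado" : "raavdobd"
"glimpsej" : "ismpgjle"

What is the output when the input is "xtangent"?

aengxttn

What's happening: take characters alternately from the front and the back (1st, last, 2nd, 2nd-last, ...), then swap the front and back halves of the string.
Working it through for "xtangent": intermediate "xttnaeng", final "aengxttn".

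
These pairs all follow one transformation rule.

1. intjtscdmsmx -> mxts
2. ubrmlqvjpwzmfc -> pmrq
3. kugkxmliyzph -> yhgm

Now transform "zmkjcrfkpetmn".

Each output is the input with this applied: keep one character in every 3, starting at position 3 (positions 3rd, 6th, 9th, ...), then move the first 2 characters to the end (rotate left by 2).
Applying both steps to "zmkjcrfkpetmn": "krpm", then "pmkr".

pmkr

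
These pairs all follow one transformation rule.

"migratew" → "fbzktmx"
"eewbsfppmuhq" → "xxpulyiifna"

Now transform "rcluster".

Each output is the input with this applied: shift every letter 7 places backward in the alphabet (wrapping around), then delete the last character.
On "rcluster": the first step gives "kvenlmxk", and the second then gives "kvenlmx".

kvenlmx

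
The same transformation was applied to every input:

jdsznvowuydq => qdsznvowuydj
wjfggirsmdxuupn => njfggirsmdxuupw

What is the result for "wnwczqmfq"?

qnwczqmfw

Each output is the input with this applied: swap the first and last characters.
Doing the same to "wnwczqmfq": "qnwczqmfw".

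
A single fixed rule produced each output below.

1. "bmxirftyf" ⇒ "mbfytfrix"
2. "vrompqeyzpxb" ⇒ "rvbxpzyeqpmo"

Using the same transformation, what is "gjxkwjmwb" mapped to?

jgbwmjwkx

Looking at the pairs, the operation is to move the first 2 characters to the end (rotate left by 2), then reverse the string.
Working it through for "gjxkwjmwb": intermediate "xkwjmwbgj", final "jgbwmjwkx".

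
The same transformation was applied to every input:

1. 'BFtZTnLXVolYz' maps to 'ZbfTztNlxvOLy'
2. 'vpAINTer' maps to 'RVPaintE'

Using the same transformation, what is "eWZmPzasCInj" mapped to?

The pattern: flip the case of every letter, then move the last character to the front.
On "eWZmPzasCInj": the first step gives "EwzMpZASciNJ", and the second then gives "JEwzMpZASciN".

JEwzMpZASciN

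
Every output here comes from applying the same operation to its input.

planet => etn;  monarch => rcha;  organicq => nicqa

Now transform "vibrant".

antr

The transformation: delete the first 3 characters, then move the first character to the end.
Applying both steps to "vibrant": "rant", then "antr".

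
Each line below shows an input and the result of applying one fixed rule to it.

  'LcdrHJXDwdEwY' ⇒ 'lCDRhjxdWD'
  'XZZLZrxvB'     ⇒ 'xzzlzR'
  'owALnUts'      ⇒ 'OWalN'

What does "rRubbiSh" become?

RrUBB

The pattern: flip the case of every letter, then delete the last 3 characters.
On "rRubbiSh": the first step gives "RrUBBIsH", and the second then gives "RrUBB".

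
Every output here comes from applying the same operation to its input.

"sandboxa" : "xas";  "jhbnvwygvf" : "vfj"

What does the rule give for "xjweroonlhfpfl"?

flx

The pattern: move the first character to the end, then keep only the last 3 characters.
Applying both steps to "xjweroonlhfpfl": "jweroonlhfpflx", then "flx".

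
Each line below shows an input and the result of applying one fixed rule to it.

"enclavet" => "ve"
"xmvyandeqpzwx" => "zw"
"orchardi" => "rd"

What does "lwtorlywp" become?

yw

Rule — move the last 3 characters to the front (rotate right by 3), then keep only the first 2 characters.
"lwtorlywp" → "ywplwtorl" → "yw".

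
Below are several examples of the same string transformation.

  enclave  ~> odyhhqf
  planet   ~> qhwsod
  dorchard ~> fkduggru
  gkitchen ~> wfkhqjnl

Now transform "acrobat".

The pattern: move the first 3 characters to the end (rotate left by 3), then shift every letter 3 places forward in the alphabet (wrapping around).
So "acrobat" becomes "redwdfu".

redwdfu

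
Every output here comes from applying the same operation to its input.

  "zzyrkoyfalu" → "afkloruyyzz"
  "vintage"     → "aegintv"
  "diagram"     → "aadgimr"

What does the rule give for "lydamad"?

The rule is to sort the characters into alphabetical order.
So "lydamad" becomes "aaddlmy".

aaddlmy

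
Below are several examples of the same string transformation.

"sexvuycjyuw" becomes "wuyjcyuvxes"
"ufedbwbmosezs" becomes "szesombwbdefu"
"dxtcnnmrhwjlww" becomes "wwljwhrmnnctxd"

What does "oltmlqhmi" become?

In each case the input is transformed by: reverse the string.
Doing the same to "oltmlqhmi": "imhqlmtlo".

imhqlmtlo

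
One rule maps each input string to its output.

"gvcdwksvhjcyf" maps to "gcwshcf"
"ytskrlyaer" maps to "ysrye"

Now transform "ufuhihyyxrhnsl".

In each case the input is transformed by: keep every other character starting from the first (positions 1st, 3rd, 5th, ...).
"ufuhihyyxrhnsl" → "uuiyxhs".

uuiyxhs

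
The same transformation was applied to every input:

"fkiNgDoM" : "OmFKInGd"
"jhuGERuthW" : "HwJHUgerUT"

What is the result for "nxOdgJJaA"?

AaNXoDGjj

Each output is the input with this applied: move the last 2 characters to the front (rotate right by 2), then flip the case of every letter.
On "nxOdgJJaA": the first step gives "aAnxOdgJJ", and the second then gives "AaNXoDGjj".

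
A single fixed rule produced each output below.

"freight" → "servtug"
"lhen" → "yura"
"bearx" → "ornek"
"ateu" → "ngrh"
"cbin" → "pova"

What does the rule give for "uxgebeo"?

The rule is to shift every letter 13 places forward in the alphabet (wrapping around) — i.e. ROT13.
On "uxgebeo" that produces "hktrorb".

hktrorb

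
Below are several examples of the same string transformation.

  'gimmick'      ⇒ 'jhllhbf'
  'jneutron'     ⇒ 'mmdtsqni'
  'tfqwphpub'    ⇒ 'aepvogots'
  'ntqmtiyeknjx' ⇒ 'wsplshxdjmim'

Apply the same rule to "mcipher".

qbhogdl

Looking at the pairs, the operation is to swap the first and last characters, then shift every letter 1 place backward in the alphabet (wrapping around).
For "mcipher", step one produces "rciphem"; step two turns that into "qbhogdl".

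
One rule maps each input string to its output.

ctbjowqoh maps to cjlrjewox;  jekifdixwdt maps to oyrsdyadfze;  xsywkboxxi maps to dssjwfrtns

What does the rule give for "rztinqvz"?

Each output is the input with this applied: shift every letter 5 places backward in the alphabet (wrapping around), then reverse the string.
Applying both steps to "rztinqvz": "muodilqu", then "uqlidoum".

uqlidoum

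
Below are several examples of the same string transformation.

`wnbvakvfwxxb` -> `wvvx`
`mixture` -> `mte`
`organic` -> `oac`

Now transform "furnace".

fne

The transformation: keep one character in every 3, starting at position 1 (positions 1st, 4th, 7th, ...).
On "furnace" that produces "fne".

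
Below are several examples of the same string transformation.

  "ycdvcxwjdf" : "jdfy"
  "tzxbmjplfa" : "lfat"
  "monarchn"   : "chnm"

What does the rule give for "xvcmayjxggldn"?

ldnx

The rule is to move the first character to the end, then keep only the last 4 characters.
Doing the same to "xvcmayjxggldn": "ldnx".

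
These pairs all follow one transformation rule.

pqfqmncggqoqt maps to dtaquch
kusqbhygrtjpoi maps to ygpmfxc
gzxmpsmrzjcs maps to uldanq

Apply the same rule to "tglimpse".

What's happening: keep every other character starting from the first (positions 1st, 3rd, 5th, ...), then shift every letter 12 places backward in the alphabet (wrapping around).
Applying both steps to "tglimpse": "tlms", then "hzag".

hzag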